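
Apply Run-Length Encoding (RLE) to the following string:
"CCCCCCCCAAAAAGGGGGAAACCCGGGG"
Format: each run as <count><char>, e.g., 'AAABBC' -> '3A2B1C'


Scanning runs left to right:
  i=0: run of 'C' x 8 -> '8C'
  i=8: run of 'A' x 5 -> '5A'
  i=13: run of 'G' x 5 -> '5G'
  i=18: run of 'A' x 3 -> '3A'
  i=21: run of 'C' x 3 -> '3C'
  i=24: run of 'G' x 4 -> '4G'

RLE = 8C5A5G3A3C4G


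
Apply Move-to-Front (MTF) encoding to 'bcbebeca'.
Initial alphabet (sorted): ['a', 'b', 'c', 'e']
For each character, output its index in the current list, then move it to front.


MTF encoding:
'b': index 1 in ['a', 'b', 'c', 'e'] -> ['b', 'a', 'c', 'e']
'c': index 2 in ['b', 'a', 'c', 'e'] -> ['c', 'b', 'a', 'e']
'b': index 1 in ['c', 'b', 'a', 'e'] -> ['b', 'c', 'a', 'e']
'e': index 3 in ['b', 'c', 'a', 'e'] -> ['e', 'b', 'c', 'a']
'b': index 1 in ['e', 'b', 'c', 'a'] -> ['b', 'e', 'c', 'a']
'e': index 1 in ['b', 'e', 'c', 'a'] -> ['e', 'b', 'c', 'a']
'c': index 2 in ['e', 'b', 'c', 'a'] -> ['c', 'e', 'b', 'a']
'a': index 3 in ['c', 'e', 'b', 'a'] -> ['a', 'c', 'e', 'b']


Output: [1, 2, 1, 3, 1, 1, 2, 3]


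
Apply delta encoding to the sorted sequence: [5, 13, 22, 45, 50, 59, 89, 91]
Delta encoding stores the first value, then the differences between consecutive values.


First value: 5
Deltas:
  13 - 5 = 8
  22 - 13 = 9
  45 - 22 = 23
  50 - 45 = 5
  59 - 50 = 9
  89 - 59 = 30
  91 - 89 = 2


Delta encoded: [5, 8, 9, 23, 5, 9, 30, 2]


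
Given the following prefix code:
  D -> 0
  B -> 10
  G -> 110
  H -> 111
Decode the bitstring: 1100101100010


Decoding step by step:
Bits 110 -> G
Bits 0 -> D
Bits 10 -> B
Bits 110 -> G
Bits 0 -> D
Bits 0 -> D
Bits 10 -> B


Decoded message: GDBGDDB


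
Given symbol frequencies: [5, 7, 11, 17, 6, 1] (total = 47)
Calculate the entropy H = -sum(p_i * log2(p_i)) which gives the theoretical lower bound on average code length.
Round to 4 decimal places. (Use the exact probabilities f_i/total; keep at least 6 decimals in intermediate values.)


Per-symbol terms -p_i * log2(p_i) with p_i = f_i/47:
  p = 5/47 = 0.106383: log2(p) = -3.232661, -p*log2(p) = 0.343900
  p = 7/47 = 0.148936: log2(p) = -2.747234, -p*log2(p) = 0.409163
  p = 11/47 = 0.234043: log2(p) = -2.095157, -p*log2(p) = 0.490356
  p = 17/47 = 0.361702: log2(p) = -1.467126, -p*log2(p) = 0.530663
  p = 6/47 = 0.127660: log2(p) = -2.969626, -p*log2(p) = 0.379101
  p = 1/47 = 0.021277: log2(p) = -5.554589, -p*log2(p) = 0.118183
H = 0.343900 + 0.409163 + 0.490356 + 0.530663 + 0.379101 + 0.118183 = 2.271366

H = 2.2714 bits/symbol


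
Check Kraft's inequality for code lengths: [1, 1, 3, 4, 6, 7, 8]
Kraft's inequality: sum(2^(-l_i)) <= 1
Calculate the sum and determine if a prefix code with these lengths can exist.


Sum = 2^(-1) + 2^(-1) + 2^(-3) + 2^(-4) + 2^(-6) + 2^(-7) + 2^(-8)
    = 0.5 + 0.5 + 0.125 + 0.0625 + 0.015625 + 0.0078125 + 0.00390625
    = 311/256 = 1.21484375
Since 1.21484375 > 1, Kraft's inequality is NOT satisfied.
A prefix code with these lengths CANNOT exist.

Kraft sum = 1.21484375. Not satisfied.


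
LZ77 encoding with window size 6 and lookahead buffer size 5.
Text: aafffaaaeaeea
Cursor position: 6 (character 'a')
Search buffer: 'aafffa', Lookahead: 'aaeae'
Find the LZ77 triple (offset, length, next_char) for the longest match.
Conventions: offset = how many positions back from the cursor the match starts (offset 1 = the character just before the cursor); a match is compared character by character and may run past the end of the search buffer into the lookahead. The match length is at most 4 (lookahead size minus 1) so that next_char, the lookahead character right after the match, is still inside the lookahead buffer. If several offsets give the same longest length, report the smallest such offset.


Try each offset into the search buffer:
  offset=1 (pos 5, char 'a'): match length 2
  offset=2 (pos 4, char 'f'): match length 0
  offset=3 (pos 3, char 'f'): match length 0
  offset=4 (pos 2, char 'f'): match length 0
  offset=5 (pos 1, char 'a'): match length 1
  offset=6 (pos 0, char 'a'): match length 2
Longest match has length 2, found at offsets 1, 6; take the smallest, offset 1.
next_char = character at position 6 + 2 = 8 -> 'e'

Best match: offset=1, length=2 (matching 'aa' starting at position 5)
LZ77 triple: (1, 2, 'e')


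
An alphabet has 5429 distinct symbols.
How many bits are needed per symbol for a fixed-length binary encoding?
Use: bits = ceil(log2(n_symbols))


log2(5429) = 12.4065
Bracket: 2^12 = 4096 < 5429 <= 2^13 = 8192
So ceil(log2(5429)) = 13

bits = ceil(log2(5429)) = ceil(12.4065) = 13 bits


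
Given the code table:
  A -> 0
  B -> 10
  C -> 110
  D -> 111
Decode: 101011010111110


Decoding:
10 -> B
10 -> B
110 -> C
10 -> B
111 -> D
110 -> C


Result: BBCBDC


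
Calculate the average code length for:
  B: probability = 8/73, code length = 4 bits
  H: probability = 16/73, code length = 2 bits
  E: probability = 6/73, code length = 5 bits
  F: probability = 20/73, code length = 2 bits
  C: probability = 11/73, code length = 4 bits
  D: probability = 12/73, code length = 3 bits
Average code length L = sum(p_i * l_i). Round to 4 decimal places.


Weighted contributions p_i * l_i:
  B: (8/73) * 4 = 32/73
  H: (16/73) * 2 = 32/73
  E: (6/73) * 5 = 30/73
  F: (20/73) * 2 = 40/73
  C: (11/73) * 4 = 44/73
  D: (12/73) * 3 = 36/73
Sum = (32 + 32 + 30 + 40 + 44 + 36)/73 = 214/73

L = 214/73 = 2.9315 bits/symbol


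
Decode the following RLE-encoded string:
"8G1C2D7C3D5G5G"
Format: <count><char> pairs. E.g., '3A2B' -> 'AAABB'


Expanding each <count><char> pair:
  8G -> 'GGGGGGGG'
  1C -> 'C'
  2D -> 'DD'
  7C -> 'CCCCCCC'
  3D -> 'DDD'
  5G -> 'GGGGG'
  5G -> 'GGGGG'

Decoded = GGGGGGGGCDDCCCCCCCDDDGGGGGGGGGG


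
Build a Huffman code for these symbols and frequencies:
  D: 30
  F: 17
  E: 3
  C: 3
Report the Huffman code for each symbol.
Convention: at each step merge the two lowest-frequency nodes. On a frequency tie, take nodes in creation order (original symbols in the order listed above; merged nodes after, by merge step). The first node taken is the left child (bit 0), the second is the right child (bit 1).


Huffman tree construction:
Step 1: Merge E(3) + C(3) = 6
Step 2: Merge (E+C)(6) + F(17) = 23
Step 3: Merge ((E+C)+F)(23) + D(30) = 53
Read each symbol's code off the tree from the root (left child = 0, right child = 1).

Codes:
  D: 1 (length 1)
  F: 01 (length 2)
  E: 000 (length 3)
  C: 001 (length 3)
Average code length: 82/53 = 1.5472 bits/symbol


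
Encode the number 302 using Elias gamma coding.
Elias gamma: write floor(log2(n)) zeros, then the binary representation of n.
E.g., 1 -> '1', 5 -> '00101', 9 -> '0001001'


num_bits = floor(log2(302)) + 1 = 9
leading_zeros = num_bits - 1 = 8
binary(302) = 100101110

Elias gamma(302) = '00000000' + '100101110' = 00000000100101110 (17 bits)


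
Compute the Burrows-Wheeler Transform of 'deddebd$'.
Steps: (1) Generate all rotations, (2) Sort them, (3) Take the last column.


Rotations (sorted):
  0: $deddebd -> last char: d
  1: bd$dedde -> last char: e
  2: d$deddeb -> last char: b
  3: ddebd$de -> last char: e
  4: debd$ded -> last char: d
  5: deddebd$ -> last char: $
  6: ebd$dedd -> last char: d
  7: eddebd$d -> last char: d


BWT = debed$dd


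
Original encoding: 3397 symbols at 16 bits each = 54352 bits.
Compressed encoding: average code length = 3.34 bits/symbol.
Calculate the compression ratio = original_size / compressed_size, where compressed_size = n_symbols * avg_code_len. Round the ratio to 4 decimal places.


original_size = n_symbols * orig_bits = 3397 * 16 = 54352 bits
compressed_size = n_symbols * avg_code_len = 3397 * 3.34 = 11345.98 bits
ratio = original_size / compressed_size = 54352 / 11345.98 = 4.7904

Compression ratio = 4.7904


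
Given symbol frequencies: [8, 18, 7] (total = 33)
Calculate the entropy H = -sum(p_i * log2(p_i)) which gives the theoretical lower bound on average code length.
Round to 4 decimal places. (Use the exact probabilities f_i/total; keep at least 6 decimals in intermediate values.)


Per-symbol terms -p_i * log2(p_i) with p_i = f_i/33:
  p = 8/33 = 0.242424: log2(p) = -2.044394, -p*log2(p) = 0.495611
  p = 18/33 = 0.545455: log2(p) = -0.874469, -p*log2(p) = 0.476983
  p = 7/33 = 0.212121: log2(p) = -2.237039, -p*log2(p) = 0.474523
H = 0.495611 + 0.476983 + 0.474523 = 1.447117

H = 1.4471 bits/symbol


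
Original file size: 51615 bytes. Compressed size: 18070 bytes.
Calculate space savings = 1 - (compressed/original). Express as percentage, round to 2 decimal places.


ratio = compressed/original = 18070/51615 = 0.350092
savings = 1 - ratio = 1 - 0.350092 = 0.649908
as a percentage: 0.649908 * 100 = 64.99%

Space savings = 1 - 18070/51615 = 64.99%


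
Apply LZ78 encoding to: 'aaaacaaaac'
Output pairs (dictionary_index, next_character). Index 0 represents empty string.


LZ78 encoding steps:
Dictionary: {0: ''}
Step 1: w='' (idx 0), next='a' -> output (0, 'a'), add 'a' as idx 1
Step 2: w='a' (idx 1), next='a' -> output (1, 'a'), add 'aa' as idx 2
Step 3: w='a' (idx 1), next='c' -> output (1, 'c'), add 'ac' as idx 3
Step 4: w='aa' (idx 2), next='a' -> output (2, 'a'), add 'aaa' as idx 4
Step 5: w='ac' (idx 3), end of input -> output (3, '')


Encoded: [(0, 'a'), (1, 'a'), (1, 'c'), (2, 'a'), (3, '')]


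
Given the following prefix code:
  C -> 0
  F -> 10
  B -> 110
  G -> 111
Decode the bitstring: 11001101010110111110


Decoding step by step:
Bits 110 -> B
Bits 0 -> C
Bits 110 -> B
Bits 10 -> F
Bits 10 -> F
Bits 110 -> B
Bits 111 -> G
Bits 110 -> B


Decoded message: BCBFFBGB


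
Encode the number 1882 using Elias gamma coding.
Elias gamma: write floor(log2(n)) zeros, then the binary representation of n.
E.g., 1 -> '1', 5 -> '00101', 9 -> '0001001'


num_bits = floor(log2(1882)) + 1 = 11
leading_zeros = num_bits - 1 = 10
binary(1882) = 11101011010

Elias gamma(1882) = '0000000000' + '11101011010' = 000000000011101011010 (21 bits)


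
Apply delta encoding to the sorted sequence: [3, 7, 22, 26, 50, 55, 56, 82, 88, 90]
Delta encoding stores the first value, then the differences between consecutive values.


First value: 3
Deltas:
  7 - 3 = 4
  22 - 7 = 15
  26 - 22 = 4
  50 - 26 = 24
  55 - 50 = 5
  56 - 55 = 1
  82 - 56 = 26
  88 - 82 = 6
  90 - 88 = 2


Delta encoded: [3, 4, 15, 4, 24, 5, 1, 26, 6, 2]


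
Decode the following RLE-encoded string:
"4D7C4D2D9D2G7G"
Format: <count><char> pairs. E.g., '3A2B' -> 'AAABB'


Expanding each <count><char> pair:
  4D -> 'DDDD'
  7C -> 'CCCCCCC'
  4D -> 'DDDD'
  2D -> 'DD'
  9D -> 'DDDDDDDDD'
  2G -> 'GG'
  7G -> 'GGGGGGG'

Decoded = DDDDCCCCCCCDDDDDDDDDDDDDDDGGGGGGGGG


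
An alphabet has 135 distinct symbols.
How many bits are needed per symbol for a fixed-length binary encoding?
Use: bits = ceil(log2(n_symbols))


log2(135) = 7.0768
Bracket: 2^7 = 128 < 135 <= 2^8 = 256
So ceil(log2(135)) = 8

bits = ceil(log2(135)) = ceil(7.0768) = 8 bits


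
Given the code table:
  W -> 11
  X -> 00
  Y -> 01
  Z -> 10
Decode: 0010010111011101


Decoding:
00 -> X
10 -> Z
01 -> Y
01 -> Y
11 -> W
01 -> Y
11 -> W
01 -> Y


Result: XZYYWYWY


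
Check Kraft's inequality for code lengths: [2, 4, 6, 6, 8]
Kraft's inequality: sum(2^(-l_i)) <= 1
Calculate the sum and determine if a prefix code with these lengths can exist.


Sum = 2^(-2) + 2^(-4) + 2^(-6) + 2^(-6) + 2^(-8)
    = 0.25 + 0.0625 + 0.015625 + 0.015625 + 0.00390625
    = 89/256 = 0.34765625
Since 0.34765625 <= 1, Kraft's inequality IS satisfied.
A prefix code with these lengths CAN exist.

Kraft sum = 0.34765625. Satisfied.


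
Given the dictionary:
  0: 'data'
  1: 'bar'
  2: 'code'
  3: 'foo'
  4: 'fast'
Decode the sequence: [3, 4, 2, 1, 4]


Look up each index in the dictionary:
  3 -> 'foo'
  4 -> 'fast'
  2 -> 'code'
  1 -> 'bar'
  4 -> 'fast'

Decoded: "foo fast code bar fast"


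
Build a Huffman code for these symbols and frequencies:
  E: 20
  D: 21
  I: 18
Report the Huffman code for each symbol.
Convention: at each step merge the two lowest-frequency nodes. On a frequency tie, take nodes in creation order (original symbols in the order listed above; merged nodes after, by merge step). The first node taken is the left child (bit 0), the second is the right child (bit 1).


Huffman tree construction:
Step 1: Merge I(18) + E(20) = 38
Step 2: Merge D(21) + (I+E)(38) = 59
Read each symbol's code off the tree from the root (left child = 0, right child = 1).

Codes:
  E: 11 (length 2)
  D: 0 (length 1)
  I: 10 (length 2)
Average code length: 97/59 = 1.6441 bits/symbol


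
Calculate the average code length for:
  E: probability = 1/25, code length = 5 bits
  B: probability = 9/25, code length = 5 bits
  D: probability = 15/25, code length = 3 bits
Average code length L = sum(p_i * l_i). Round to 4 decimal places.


Weighted contributions p_i * l_i:
  E: (1/25) * 5 = 5/25
  B: (9/25) * 5 = 45/25
  D: (15/25) * 3 = 45/25
Sum = (5 + 45 + 45)/25 = 95/25

L = 95/25 = 3.8000 bits/symbol


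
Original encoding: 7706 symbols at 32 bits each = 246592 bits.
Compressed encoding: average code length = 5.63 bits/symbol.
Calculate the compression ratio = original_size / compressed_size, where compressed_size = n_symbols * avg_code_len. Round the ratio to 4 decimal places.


original_size = n_symbols * orig_bits = 7706 * 32 = 246592 bits
compressed_size = n_symbols * avg_code_len = 7706 * 5.63 = 43384.78 bits
ratio = original_size / compressed_size = 246592 / 43384.78 = 5.6838

Compression ratio = 5.6838


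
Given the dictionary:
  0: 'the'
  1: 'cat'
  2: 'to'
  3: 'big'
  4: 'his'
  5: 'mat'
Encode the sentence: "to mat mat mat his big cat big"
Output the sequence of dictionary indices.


Look up each word in the dictionary:
  'to' -> 2
  'mat' -> 5
  'mat' -> 5
  'mat' -> 5
  'his' -> 4
  'big' -> 3
  'cat' -> 1
  'big' -> 3

Encoded: [2, 5, 5, 5, 4, 3, 1, 3]


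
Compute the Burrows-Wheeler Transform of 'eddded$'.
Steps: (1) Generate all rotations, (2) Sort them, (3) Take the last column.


Rotations (sorted):
  0: $eddded -> last char: d
  1: d$eddde -> last char: e
  2: ddded$e -> last char: e
  3: dded$ed -> last char: d
  4: ded$edd -> last char: d
  5: ed$eddd -> last char: d
  6: eddded$ -> last char: $


BWT = deeddd$


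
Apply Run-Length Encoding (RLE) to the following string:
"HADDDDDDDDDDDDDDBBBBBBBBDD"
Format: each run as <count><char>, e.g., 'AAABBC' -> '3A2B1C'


Scanning runs left to right:
  i=0: run of 'H' x 1 -> '1H'
  i=1: run of 'A' x 1 -> '1A'
  i=2: run of 'D' x 14 -> '14D'
  i=16: run of 'B' x 8 -> '8B'
  i=24: run of 'D' x 2 -> '2D'

RLE = 1H1A14D8B2D


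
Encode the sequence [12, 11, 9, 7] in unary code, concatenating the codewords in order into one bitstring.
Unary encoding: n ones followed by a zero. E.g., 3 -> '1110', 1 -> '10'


Encode each number as n ones followed by a terminating 0:
  12 -> 1111111111110 (13 bits)
  11 -> 111111111110 (12 bits)
  9 -> 1111111110 (10 bits)
  7 -> 11111110 (8 bits)
Total length = 13 + 12 + 10 + 8 = 43 bits.

Unary([12, 11, 9, 7]) = 1111111111110111111111110111111111011111110 (43 bits)


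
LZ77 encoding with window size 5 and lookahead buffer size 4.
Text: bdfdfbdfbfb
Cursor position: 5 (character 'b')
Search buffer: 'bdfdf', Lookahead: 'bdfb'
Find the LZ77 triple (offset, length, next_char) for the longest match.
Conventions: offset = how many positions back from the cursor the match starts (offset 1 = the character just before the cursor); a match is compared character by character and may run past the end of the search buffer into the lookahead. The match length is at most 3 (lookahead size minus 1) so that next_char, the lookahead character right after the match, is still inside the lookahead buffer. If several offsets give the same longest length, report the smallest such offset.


Try each offset into the search buffer:
  offset=1 (pos 4, char 'f'): match length 0
  offset=2 (pos 3, char 'd'): match length 0
  offset=3 (pos 2, char 'f'): match length 0
  offset=4 (pos 1, char 'd'): match length 0
  offset=5 (pos 0, char 'b'): match length 3
Longest match has length 3 at offset 5.
next_char = character at position 5 + 3 = 8 -> 'b'

Best match: offset=5, length=3 (matching 'bdf' starting at position 0)
LZ77 triple: (5, 3, 'b')


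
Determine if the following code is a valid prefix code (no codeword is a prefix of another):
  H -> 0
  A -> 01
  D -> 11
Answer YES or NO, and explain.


Checking each pair (does one codeword prefix another?):
  H='0' vs A='01': prefix -- VIOLATION

NO -- this is NOT a valid prefix code. H (0) is a prefix of A (01).


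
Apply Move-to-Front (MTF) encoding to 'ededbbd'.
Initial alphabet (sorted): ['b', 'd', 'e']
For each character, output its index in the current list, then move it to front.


MTF encoding:
'e': index 2 in ['b', 'd', 'e'] -> ['e', 'b', 'd']
'd': index 2 in ['e', 'b', 'd'] -> ['d', 'e', 'b']
'e': index 1 in ['d', 'e', 'b'] -> ['e', 'd', 'b']
'd': index 1 in ['e', 'd', 'b'] -> ['d', 'e', 'b']
'b': index 2 in ['d', 'e', 'b'] -> ['b', 'd', 'e']
'b': index 0 in ['b', 'd', 'e'] -> ['b', 'd', 'e']
'd': index 1 in ['b', 'd', 'e'] -> ['d', 'b', 'e']


Output: [2, 2, 1, 1, 2, 0, 1]


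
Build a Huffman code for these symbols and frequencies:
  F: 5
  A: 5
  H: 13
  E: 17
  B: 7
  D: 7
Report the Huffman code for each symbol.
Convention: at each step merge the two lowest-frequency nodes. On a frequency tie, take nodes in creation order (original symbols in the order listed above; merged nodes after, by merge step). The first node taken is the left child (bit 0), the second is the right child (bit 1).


Huffman tree construction:
Step 1: Merge F(5) + A(5) = 10
Step 2: Merge B(7) + D(7) = 14
Step 3: Merge (F+A)(10) + H(13) = 23
Step 4: Merge (B+D)(14) + E(17) = 31
Step 5: Merge ((F+A)+H)(23) + ((B+D)+E)(31) = 54
Read each symbol's code off the tree from the root (left child = 0, right child = 1).

Codes:
  F: 000 (length 3)
  A: 001 (length 3)
  H: 01 (length 2)
  E: 11 (length 2)
  B: 100 (length 3)
  D: 101 (length 3)
Average code length: 132/54 = 2.4444 bits/symbol


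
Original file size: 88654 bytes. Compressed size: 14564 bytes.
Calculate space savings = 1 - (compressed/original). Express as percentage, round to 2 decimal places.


ratio = compressed/original = 14564/88654 = 0.164279
savings = 1 - ratio = 1 - 0.164279 = 0.835721
as a percentage: 0.835721 * 100 = 83.57%

Space savings = 1 - 14564/88654 = 83.57%


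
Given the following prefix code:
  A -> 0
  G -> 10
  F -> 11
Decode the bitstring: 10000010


Decoding step by step:
Bits 10 -> G
Bits 0 -> A
Bits 0 -> A
Bits 0 -> A
Bits 0 -> A
Bits 10 -> G


Decoded message: GAAAAG


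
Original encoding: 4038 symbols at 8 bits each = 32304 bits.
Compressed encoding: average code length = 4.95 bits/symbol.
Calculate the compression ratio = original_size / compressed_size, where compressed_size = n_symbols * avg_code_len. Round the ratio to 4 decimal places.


original_size = n_symbols * orig_bits = 4038 * 8 = 32304 bits
compressed_size = n_symbols * avg_code_len = 4038 * 4.95 = 19988.1 bits
ratio = original_size / compressed_size = 32304 / 19988.1 = 1.6162

Compression ratio = 1.6162


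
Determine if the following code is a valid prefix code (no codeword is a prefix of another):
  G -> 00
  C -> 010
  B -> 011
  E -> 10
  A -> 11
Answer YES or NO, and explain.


Checking each pair (does one codeword prefix another?):
  G='00' vs C='010': no prefix
  G='00' vs B='011': no prefix
  G='00' vs E='10': no prefix
  G='00' vs A='11': no prefix
  C='010' vs G='00': no prefix
  C='010' vs B='011': no prefix
  C='010' vs E='10': no prefix
  C='010' vs A='11': no prefix
  B='011' vs G='00': no prefix
  B='011' vs C='010': no prefix
  B='011' vs E='10': no prefix
  B='011' vs A='11': no prefix
  E='10' vs G='00': no prefix
  E='10' vs C='010': no prefix
  E='10' vs B='011': no prefix
  E='10' vs A='11': no prefix
  A='11' vs G='00': no prefix
  A='11' vs C='010': no prefix
  A='11' vs B='011': no prefix
  A='11' vs E='10': no prefix
No violation found over all pairs.

YES -- this is a valid prefix code. No codeword is a prefix of any other codeword.


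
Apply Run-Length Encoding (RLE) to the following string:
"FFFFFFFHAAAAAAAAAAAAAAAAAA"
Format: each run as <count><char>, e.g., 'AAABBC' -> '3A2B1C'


Scanning runs left to right:
  i=0: run of 'F' x 7 -> '7F'
  i=7: run of 'H' x 1 -> '1H'
  i=8: run of 'A' x 18 -> '18A'

RLE = 7F1H18A


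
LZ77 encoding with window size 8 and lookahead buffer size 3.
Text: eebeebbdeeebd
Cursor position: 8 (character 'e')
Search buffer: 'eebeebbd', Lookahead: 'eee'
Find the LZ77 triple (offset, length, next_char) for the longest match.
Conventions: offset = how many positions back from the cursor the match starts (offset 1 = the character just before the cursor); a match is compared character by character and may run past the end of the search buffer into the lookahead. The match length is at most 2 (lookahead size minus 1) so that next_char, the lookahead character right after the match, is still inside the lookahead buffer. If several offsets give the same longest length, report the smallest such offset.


Try each offset into the search buffer:
  offset=1 (pos 7, char 'd'): match length 0
  offset=2 (pos 6, char 'b'): match length 0
  offset=3 (pos 5, char 'b'): match length 0
  offset=4 (pos 4, char 'e'): match length 1
  offset=5 (pos 3, char 'e'): match length 2
  offset=6 (pos 2, char 'b'): match length 0
  offset=7 (pos 1, char 'e'): match length 1
  offset=8 (pos 0, char 'e'): match length 2
Longest match has length 2, found at offsets 5, 8; take the smallest, offset 5.
next_char = character at position 8 + 2 = 10 -> 'e'

Best match: offset=5, length=2 (matching 'ee' starting at position 3)
LZ77 triple: (5, 2, 'e')


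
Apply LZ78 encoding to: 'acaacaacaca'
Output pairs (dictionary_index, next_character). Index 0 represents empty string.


LZ78 encoding steps:
Dictionary: {0: ''}
Step 1: w='' (idx 0), next='a' -> output (0, 'a'), add 'a' as idx 1
Step 2: w='' (idx 0), next='c' -> output (0, 'c'), add 'c' as idx 2
Step 3: w='a' (idx 1), next='a' -> output (1, 'a'), add 'aa' as idx 3
Step 4: w='c' (idx 2), next='a' -> output (2, 'a'), add 'ca' as idx 4
Step 5: w='a' (idx 1), next='c' -> output (1, 'c'), add 'ac' as idx 5
Step 6: w='ac' (idx 5), next='a' -> output (5, 'a'), add 'aca' as idx 6


Encoded: [(0, 'a'), (0, 'c'), (1, 'a'), (2, 'a'), (1, 'c'), (5, 'a')]


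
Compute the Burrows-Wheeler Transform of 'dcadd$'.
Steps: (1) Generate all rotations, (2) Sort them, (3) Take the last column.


Rotations (sorted):
  0: $dcadd -> last char: d
  1: add$dc -> last char: c
  2: cadd$d -> last char: d
  3: d$dcad -> last char: d
  4: dcadd$ -> last char: $
  5: dd$dca -> last char: a


BWT = dcdd$a


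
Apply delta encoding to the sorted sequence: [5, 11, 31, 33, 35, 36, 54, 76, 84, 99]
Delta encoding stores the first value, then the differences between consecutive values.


First value: 5
Deltas:
  11 - 5 = 6
  31 - 11 = 20
  33 - 31 = 2
  35 - 33 = 2
  36 - 35 = 1
  54 - 36 = 18
  76 - 54 = 22
  84 - 76 = 8
  99 - 84 = 15


Delta encoded: [5, 6, 20, 2, 2, 1, 18, 22, 8, 15]


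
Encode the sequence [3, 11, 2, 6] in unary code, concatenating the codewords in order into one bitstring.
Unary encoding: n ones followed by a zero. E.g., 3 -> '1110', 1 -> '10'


Encode each number as n ones followed by a terminating 0:
  3 -> 1110 (4 bits)
  11 -> 111111111110 (12 bits)
  2 -> 110 (3 bits)
  6 -> 1111110 (7 bits)
Total length = 4 + 12 + 3 + 7 = 26 bits.

Unary([3, 11, 2, 6]) = 11101111111111101101111110 (26 bits)


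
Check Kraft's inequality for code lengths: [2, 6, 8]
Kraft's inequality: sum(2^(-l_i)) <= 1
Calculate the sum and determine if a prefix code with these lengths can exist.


Sum = 2^(-2) + 2^(-6) + 2^(-8)
    = 0.25 + 0.015625 + 0.00390625
    = 69/256 = 0.26953125
Since 0.26953125 <= 1, Kraft's inequality IS satisfied.
A prefix code with these lengths CAN exist.

Kraft sum = 0.26953125. Satisfied.


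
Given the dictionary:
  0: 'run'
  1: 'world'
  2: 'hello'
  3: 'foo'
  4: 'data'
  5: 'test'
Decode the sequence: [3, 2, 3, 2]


Look up each index in the dictionary:
  3 -> 'foo'
  2 -> 'hello'
  3 -> 'foo'
  2 -> 'hello'

Decoded: "foo hello foo hello"


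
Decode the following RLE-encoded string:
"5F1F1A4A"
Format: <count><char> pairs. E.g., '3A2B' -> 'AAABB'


Expanding each <count><char> pair:
  5F -> 'FFFFF'
  1F -> 'F'
  1A -> 'A'
  4A -> 'AAAA'

Decoded = FFFFFFAAAAA


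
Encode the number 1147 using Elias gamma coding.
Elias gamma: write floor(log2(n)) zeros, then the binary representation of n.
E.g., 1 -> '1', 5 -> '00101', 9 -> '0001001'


num_bits = floor(log2(1147)) + 1 = 11
leading_zeros = num_bits - 1 = 10
binary(1147) = 10001111011

Elias gamma(1147) = '0000000000' + '10001111011' = 000000000010001111011 (21 bits)


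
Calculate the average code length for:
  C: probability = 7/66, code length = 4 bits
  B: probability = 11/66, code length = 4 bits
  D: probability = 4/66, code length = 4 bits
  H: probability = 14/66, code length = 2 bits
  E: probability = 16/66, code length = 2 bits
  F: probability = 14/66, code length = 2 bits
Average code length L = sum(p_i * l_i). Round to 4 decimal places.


Weighted contributions p_i * l_i:
  C: (7/66) * 4 = 28/66
  B: (11/66) * 4 = 44/66
  D: (4/66) * 4 = 16/66
  H: (14/66) * 2 = 28/66
  E: (16/66) * 2 = 32/66
  F: (14/66) * 2 = 28/66
Sum = (28 + 44 + 16 + 28 + 32 + 28)/66 = 176/66

L = 176/66 = 2.6667 bits/symbol


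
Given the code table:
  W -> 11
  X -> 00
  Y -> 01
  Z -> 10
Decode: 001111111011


Decoding:
00 -> X
11 -> W
11 -> W
11 -> W
10 -> Z
11 -> W


Result: XWWWZW


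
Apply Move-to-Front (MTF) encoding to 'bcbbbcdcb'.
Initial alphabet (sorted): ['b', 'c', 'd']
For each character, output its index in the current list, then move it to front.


MTF encoding:
'b': index 0 in ['b', 'c', 'd'] -> ['b', 'c', 'd']
'c': index 1 in ['b', 'c', 'd'] -> ['c', 'b', 'd']
'b': index 1 in ['c', 'b', 'd'] -> ['b', 'c', 'd']
'b': index 0 in ['b', 'c', 'd'] -> ['b', 'c', 'd']
'b': index 0 in ['b', 'c', 'd'] -> ['b', 'c', 'd']
'c': index 1 in ['b', 'c', 'd'] -> ['c', 'b', 'd']
'd': index 2 in ['c', 'b', 'd'] -> ['d', 'c', 'b']
'c': index 1 in ['d', 'c', 'b'] -> ['c', 'd', 'b']
'b': index 2 in ['c', 'd', 'b'] -> ['b', 'c', 'd']


Output: [0, 1, 1, 0, 0, 1, 2, 1, 2]


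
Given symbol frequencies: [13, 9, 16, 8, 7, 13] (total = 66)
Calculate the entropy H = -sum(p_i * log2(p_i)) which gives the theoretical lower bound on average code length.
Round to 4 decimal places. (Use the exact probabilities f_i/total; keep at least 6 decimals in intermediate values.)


Per-symbol terms -p_i * log2(p_i) with p_i = f_i/66:
  p = 13/66 = 0.196970: log2(p) = -2.343954, -p*log2(p) = 0.461688
  p = 9/66 = 0.136364: log2(p) = -2.874469, -p*log2(p) = 0.391973
  p = 16/66 = 0.242424: log2(p) = -2.044394, -p*log2(p) = 0.495611
  p = 8/66 = 0.121212: log2(p) = -3.044394, -p*log2(p) = 0.369017
  p = 7/66 = 0.106061: log2(p) = -3.237039, -p*log2(p) = 0.343322
  p = 13/66 = 0.196970: log2(p) = -2.343954, -p*log2(p) = 0.461688
H = 0.461688 + 0.391973 + 0.495611 + 0.369017 + 0.343322 + 0.461688 = 2.523299

H = 2.5233 bits/symbol


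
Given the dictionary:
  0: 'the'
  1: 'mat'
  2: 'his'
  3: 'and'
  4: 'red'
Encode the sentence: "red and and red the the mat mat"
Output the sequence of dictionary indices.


Look up each word in the dictionary:
  'red' -> 4
  'and' -> 3
  'and' -> 3
  'red' -> 4
  'the' -> 0
  'the' -> 0
  'mat' -> 1
  'mat' -> 1

Encoded: [4, 3, 3, 4, 0, 0, 1, 1]


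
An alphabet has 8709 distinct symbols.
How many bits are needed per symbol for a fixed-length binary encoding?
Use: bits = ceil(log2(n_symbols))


log2(8709) = 13.0883
Bracket: 2^13 = 8192 < 8709 <= 2^14 = 16384
So ceil(log2(8709)) = 14

bits = ceil(log2(8709)) = ceil(13.0883) = 14 bits


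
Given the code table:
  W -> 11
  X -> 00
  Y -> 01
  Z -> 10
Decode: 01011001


Decoding:
01 -> Y
01 -> Y
10 -> Z
01 -> Y


Result: YYZY


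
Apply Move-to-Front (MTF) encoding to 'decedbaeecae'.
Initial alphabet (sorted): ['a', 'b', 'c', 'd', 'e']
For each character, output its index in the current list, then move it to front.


MTF encoding:
'd': index 3 in ['a', 'b', 'c', 'd', 'e'] -> ['d', 'a', 'b', 'c', 'e']
'e': index 4 in ['d', 'a', 'b', 'c', 'e'] -> ['e', 'd', 'a', 'b', 'c']
'c': index 4 in ['e', 'd', 'a', 'b', 'c'] -> ['c', 'e', 'd', 'a', 'b']
'e': index 1 in ['c', 'e', 'd', 'a', 'b'] -> ['e', 'c', 'd', 'a', 'b']
'd': index 2 in ['e', 'c', 'd', 'a', 'b'] -> ['d', 'e', 'c', 'a', 'b']
'b': index 4 in ['d', 'e', 'c', 'a', 'b'] -> ['b', 'd', 'e', 'c', 'a']
'a': index 4 in ['b', 'd', 'e', 'c', 'a'] -> ['a', 'b', 'd', 'e', 'c']
'e': index 3 in ['a', 'b', 'd', 'e', 'c'] -> ['e', 'a', 'b', 'd', 'c']
'e': index 0 in ['e', 'a', 'b', 'd', 'c'] -> ['e', 'a', 'b', 'd', 'c']
'c': index 4 in ['e', 'a', 'b', 'd', 'c'] -> ['c', 'e', 'a', 'b', 'd']
'a': index 2 in ['c', 'e', 'a', 'b', 'd'] -> ['a', 'c', 'e', 'b', 'd']
'e': index 2 in ['a', 'c', 'e', 'b', 'd'] -> ['e', 'a', 'c', 'b', 'd']


Output: [3, 4, 4, 1, 2, 4, 4, 3, 0, 4, 2, 2]


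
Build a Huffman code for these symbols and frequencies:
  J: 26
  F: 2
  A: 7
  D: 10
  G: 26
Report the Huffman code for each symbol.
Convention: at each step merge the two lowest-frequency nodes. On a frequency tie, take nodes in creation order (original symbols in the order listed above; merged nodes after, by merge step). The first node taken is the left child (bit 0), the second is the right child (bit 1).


Huffman tree construction:
Step 1: Merge F(2) + A(7) = 9
Step 2: Merge (F+A)(9) + D(10) = 19
Step 3: Merge ((F+A)+D)(19) + J(26) = 45
Step 4: Merge G(26) + (((F+A)+D)+J)(45) = 71
Read each symbol's code off the tree from the root (left child = 0, right child = 1).

Codes:
  J: 11 (length 2)
  F: 1000 (length 4)
  A: 1001 (length 4)
  D: 101 (length 3)
  G: 0 (length 1)
Average code length: 144/71 = 2.0282 bits/symbol


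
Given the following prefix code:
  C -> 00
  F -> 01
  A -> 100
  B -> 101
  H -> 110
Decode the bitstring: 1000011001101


Decoding step by step:
Bits 100 -> A
Bits 00 -> C
Bits 110 -> H
Bits 01 -> F
Bits 101 -> B


Decoded message: ACHFB


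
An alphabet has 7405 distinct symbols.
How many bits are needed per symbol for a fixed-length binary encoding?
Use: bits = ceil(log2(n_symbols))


log2(7405) = 12.8543
Bracket: 2^12 = 4096 < 7405 <= 2^13 = 8192
So ceil(log2(7405)) = 13

bits = ceil(log2(7405)) = ceil(12.8543) = 13 bits


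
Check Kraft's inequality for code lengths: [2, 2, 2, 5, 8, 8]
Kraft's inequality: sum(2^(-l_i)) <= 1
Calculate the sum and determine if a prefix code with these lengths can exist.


Sum = 2^(-2) + 2^(-2) + 2^(-2) + 2^(-5) + 2^(-8) + 2^(-8)
    = 0.25 + 0.25 + 0.25 + 0.03125 + 0.00390625 + 0.00390625
    = 202/256 = 0.7890625
Since 0.7890625 <= 1, Kraft's inequality IS satisfied.
A prefix code with these lengths CAN exist.

Kraft sum = 0.7890625. Satisfied.


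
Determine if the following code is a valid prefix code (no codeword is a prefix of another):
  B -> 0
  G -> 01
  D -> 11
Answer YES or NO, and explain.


Checking each pair (does one codeword prefix another?):
  B='0' vs G='01': prefix -- VIOLATION

NO -- this is NOT a valid prefix code. B (0) is a prefix of G (01).


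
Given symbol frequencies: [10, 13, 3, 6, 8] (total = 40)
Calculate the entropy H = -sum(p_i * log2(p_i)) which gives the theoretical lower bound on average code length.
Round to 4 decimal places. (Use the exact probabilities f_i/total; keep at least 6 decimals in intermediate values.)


Per-symbol terms -p_i * log2(p_i) with p_i = f_i/40:
  p = 10/40 = 0.250000: log2(p) = -2.000000, -p*log2(p) = 0.500000
  p = 13/40 = 0.325000: log2(p) = -1.621488, -p*log2(p) = 0.526984
  p = 3/40 = 0.075000: log2(p) = -3.736966, -p*log2(p) = 0.280272
  p = 6/40 = 0.150000: log2(p) = -2.736966, -p*log2(p) = 0.410545
  p = 8/40 = 0.200000: log2(p) = -2.321928, -p*log2(p) = 0.464386
H = 0.500000 + 0.526984 + 0.280272 + 0.410545 + 0.464386 = 2.182187

H = 2.1822 bits/symbol


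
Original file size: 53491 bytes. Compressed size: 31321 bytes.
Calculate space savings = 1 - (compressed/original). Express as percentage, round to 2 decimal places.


ratio = compressed/original = 31321/53491 = 0.585538
savings = 1 - ratio = 1 - 0.585538 = 0.414462
as a percentage: 0.414462 * 100 = 41.45%

Space savings = 1 - 31321/53491 = 41.45%


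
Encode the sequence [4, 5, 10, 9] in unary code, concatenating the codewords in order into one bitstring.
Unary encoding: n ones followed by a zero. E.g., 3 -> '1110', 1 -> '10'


Encode each number as n ones followed by a terminating 0:
  4 -> 11110 (5 bits)
  5 -> 111110 (6 bits)
  10 -> 11111111110 (11 bits)
  9 -> 1111111110 (10 bits)
Total length = 5 + 6 + 11 + 10 = 32 bits.

Unary([4, 5, 10, 9]) = 11110111110111111111101111111110 (32 bits)


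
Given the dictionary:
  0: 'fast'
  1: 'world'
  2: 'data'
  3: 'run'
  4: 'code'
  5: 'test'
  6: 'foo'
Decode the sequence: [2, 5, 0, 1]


Look up each index in the dictionary:
  2 -> 'data'
  5 -> 'test'
  0 -> 'fast'
  1 -> 'world'

Decoded: "data test fast world"


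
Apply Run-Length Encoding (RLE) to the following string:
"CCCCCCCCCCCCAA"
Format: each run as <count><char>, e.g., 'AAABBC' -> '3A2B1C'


Scanning runs left to right:
  i=0: run of 'C' x 12 -> '12C'
  i=12: run of 'A' x 2 -> '2A'

RLE = 12C2A


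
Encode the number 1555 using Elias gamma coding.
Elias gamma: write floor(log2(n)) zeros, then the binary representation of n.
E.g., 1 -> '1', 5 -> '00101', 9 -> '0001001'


num_bits = floor(log2(1555)) + 1 = 11
leading_zeros = num_bits - 1 = 10
binary(1555) = 11000010011

Elias gamma(1555) = '0000000000' + '11000010011' = 000000000011000010011 (21 bits)


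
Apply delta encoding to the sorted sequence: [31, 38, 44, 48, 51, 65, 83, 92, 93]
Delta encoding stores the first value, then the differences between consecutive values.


First value: 31
Deltas:
  38 - 31 = 7
  44 - 38 = 6
  48 - 44 = 4
  51 - 48 = 3
  65 - 51 = 14
  83 - 65 = 18
  92 - 83 = 9
  93 - 92 = 1


Delta encoded: [31, 7, 6, 4, 3, 14, 18, 9, 1]


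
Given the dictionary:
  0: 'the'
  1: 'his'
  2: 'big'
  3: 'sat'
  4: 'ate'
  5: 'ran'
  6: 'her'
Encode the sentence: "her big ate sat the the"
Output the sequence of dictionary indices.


Look up each word in the dictionary:
  'her' -> 6
  'big' -> 2
  'ate' -> 4
  'sat' -> 3
  'the' -> 0
  'the' -> 0

Encoded: [6, 2, 4, 3, 0, 0]


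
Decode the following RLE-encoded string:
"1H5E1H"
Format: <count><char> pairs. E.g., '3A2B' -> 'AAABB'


Expanding each <count><char> pair:
  1H -> 'H'
  5E -> 'EEEEE'
  1H -> 'H'

Decoded = HEEEEEH


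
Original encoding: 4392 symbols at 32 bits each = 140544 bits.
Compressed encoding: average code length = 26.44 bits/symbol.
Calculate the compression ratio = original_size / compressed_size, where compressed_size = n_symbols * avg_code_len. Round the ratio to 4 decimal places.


original_size = n_symbols * orig_bits = 4392 * 32 = 140544 bits
compressed_size = n_symbols * avg_code_len = 4392 * 26.44 = 116124.48 bits
ratio = original_size / compressed_size = 140544 / 116124.48 = 1.2103

Compression ratio = 1.2103


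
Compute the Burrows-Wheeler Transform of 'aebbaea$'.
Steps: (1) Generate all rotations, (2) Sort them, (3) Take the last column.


Rotations (sorted):
  0: $aebbaea -> last char: a
  1: a$aebbae -> last char: e
  2: aea$aebb -> last char: b
  3: aebbaea$ -> last char: $
  4: baea$aeb -> last char: b
  5: bbaea$ae -> last char: e
  6: ea$aebba -> last char: a
  7: ebbaea$a -> last char: a


BWT = aeb$beaa


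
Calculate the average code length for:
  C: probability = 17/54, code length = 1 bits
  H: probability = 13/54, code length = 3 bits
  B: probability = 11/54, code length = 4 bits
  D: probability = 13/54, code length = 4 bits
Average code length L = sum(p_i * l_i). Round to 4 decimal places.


Weighted contributions p_i * l_i:
  C: (17/54) * 1 = 17/54
  H: (13/54) * 3 = 39/54
  B: (11/54) * 4 = 44/54
  D: (13/54) * 4 = 52/54
Sum = (17 + 39 + 44 + 52)/54 = 152/54

L = 152/54 = 2.8148 bits/symbol


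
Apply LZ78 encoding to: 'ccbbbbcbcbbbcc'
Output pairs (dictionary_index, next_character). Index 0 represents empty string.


LZ78 encoding steps:
Dictionary: {0: ''}
Step 1: w='' (idx 0), next='c' -> output (0, 'c'), add 'c' as idx 1
Step 2: w='c' (idx 1), next='b' -> output (1, 'b'), add 'cb' as idx 2
Step 3: w='' (idx 0), next='b' -> output (0, 'b'), add 'b' as idx 3
Step 4: w='b' (idx 3), next='b' -> output (3, 'b'), add 'bb' as idx 4
Step 5: w='cb' (idx 2), next='c' -> output (2, 'c'), add 'cbc' as idx 5
Step 6: w='bb' (idx 4), next='b' -> output (4, 'b'), add 'bbb' as idx 6
Step 7: w='c' (idx 1), next='c' -> output (1, 'c'), add 'cc' as idx 7


Encoded: [(0, 'c'), (1, 'b'), (0, 'b'), (3, 'b'), (2, 'c'), (4, 'b'), (1, 'c')]


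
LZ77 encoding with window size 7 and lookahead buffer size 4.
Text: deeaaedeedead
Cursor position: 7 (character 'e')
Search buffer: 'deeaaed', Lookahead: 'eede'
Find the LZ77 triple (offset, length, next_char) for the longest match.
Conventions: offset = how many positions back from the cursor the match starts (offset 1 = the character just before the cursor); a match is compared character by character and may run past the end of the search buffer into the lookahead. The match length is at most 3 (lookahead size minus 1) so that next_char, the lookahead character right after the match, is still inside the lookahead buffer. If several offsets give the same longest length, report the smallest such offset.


Try each offset into the search buffer:
  offset=1 (pos 6, char 'd'): match length 0
  offset=2 (pos 5, char 'e'): match length 1
  offset=3 (pos 4, char 'a'): match length 0
  offset=4 (pos 3, char 'a'): match length 0
  offset=5 (pos 2, char 'e'): match length 1
  offset=6 (pos 1, char 'e'): match length 2
  offset=7 (pos 0, char 'd'): match length 0
Longest match has length 2 at offset 6.
next_char = character at position 7 + 2 = 9 -> 'd'

Best match: offset=6, length=2 (matching 'ee' starting at position 1)
LZ77 triple: (6, 2, 'd')


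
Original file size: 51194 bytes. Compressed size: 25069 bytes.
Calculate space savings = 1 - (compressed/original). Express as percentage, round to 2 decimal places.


ratio = compressed/original = 25069/51194 = 0.489686
savings = 1 - ratio = 1 - 0.489686 = 0.510314
as a percentage: 0.510314 * 100 = 51.03%

Space savings = 1 - 25069/51194 = 51.03%


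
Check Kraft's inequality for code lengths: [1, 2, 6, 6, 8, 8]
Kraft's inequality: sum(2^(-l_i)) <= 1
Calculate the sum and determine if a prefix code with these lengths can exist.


Sum = 2^(-1) + 2^(-2) + 2^(-6) + 2^(-6) + 2^(-8) + 2^(-8)
    = 0.5 + 0.25 + 0.015625 + 0.015625 + 0.00390625 + 0.00390625
    = 202/256 = 0.7890625
Since 0.7890625 <= 1, Kraft's inequality IS satisfied.
A prefix code with these lengths CAN exist.

Kraft sum = 0.7890625. Satisfied.


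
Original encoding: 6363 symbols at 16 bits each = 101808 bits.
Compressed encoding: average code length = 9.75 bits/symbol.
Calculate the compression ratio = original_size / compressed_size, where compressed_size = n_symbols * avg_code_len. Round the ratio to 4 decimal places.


original_size = n_symbols * orig_bits = 6363 * 16 = 101808 bits
compressed_size = n_symbols * avg_code_len = 6363 * 9.75 = 62039.25 bits
ratio = original_size / compressed_size = 101808 / 62039.25 = 1.641

Compression ratio = 1.641


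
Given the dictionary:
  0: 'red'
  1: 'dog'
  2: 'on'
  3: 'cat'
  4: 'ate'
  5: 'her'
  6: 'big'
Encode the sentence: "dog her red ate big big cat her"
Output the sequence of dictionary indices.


Look up each word in the dictionary:
  'dog' -> 1
  'her' -> 5
  'red' -> 0
  'ate' -> 4
  'big' -> 6
  'big' -> 6
  'cat' -> 3
  'her' -> 5

Encoded: [1, 5, 0, 4, 6, 6, 3, 5]


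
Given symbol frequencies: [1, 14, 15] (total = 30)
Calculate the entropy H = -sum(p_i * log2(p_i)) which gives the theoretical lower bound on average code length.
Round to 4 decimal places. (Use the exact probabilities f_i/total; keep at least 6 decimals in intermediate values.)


Per-symbol terms -p_i * log2(p_i) with p_i = f_i/30:
  p = 1/30 = 0.033333: log2(p) = -4.906891, -p*log2(p) = 0.163563
  p = 14/30 = 0.466667: log2(p) = -1.099536, -p*log2(p) = 0.513117
  p = 15/30 = 0.500000: log2(p) = -1.000000, -p*log2(p) = 0.500000
H = 0.163563 + 0.513117 + 0.500000 = 1.176680

H = 1.1767 bits/symbol
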